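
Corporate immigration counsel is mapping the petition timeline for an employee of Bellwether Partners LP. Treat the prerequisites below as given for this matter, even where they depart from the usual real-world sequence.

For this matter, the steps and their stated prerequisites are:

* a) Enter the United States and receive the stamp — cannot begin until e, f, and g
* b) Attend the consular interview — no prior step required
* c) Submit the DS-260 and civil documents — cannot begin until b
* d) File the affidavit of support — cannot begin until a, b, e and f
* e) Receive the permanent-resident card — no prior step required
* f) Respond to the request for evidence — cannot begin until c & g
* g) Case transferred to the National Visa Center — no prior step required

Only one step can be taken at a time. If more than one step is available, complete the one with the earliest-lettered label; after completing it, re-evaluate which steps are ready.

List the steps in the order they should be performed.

b, e and g have no prerequisites; b has the earlier label, so b is first.
c now also ready, so the ready set is {c, e, g}; c has the earlier label → c.
Ready: e and g. e has the earlier label → e.
g is the only step now ready → g.
f needed c and g, now all done → f.
a needed e, f and g, now all done → a.
Next only d has its prerequisites met → d.

b, c, e, g, f, a, d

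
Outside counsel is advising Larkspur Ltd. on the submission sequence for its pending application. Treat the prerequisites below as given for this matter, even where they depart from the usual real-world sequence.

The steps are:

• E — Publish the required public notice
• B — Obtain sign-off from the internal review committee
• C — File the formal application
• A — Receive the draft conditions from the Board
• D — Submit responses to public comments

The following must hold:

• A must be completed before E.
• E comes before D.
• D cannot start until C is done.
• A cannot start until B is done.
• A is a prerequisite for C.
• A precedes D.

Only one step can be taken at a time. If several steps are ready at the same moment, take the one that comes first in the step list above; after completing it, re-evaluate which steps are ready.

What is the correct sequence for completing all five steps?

B, A, E, C, D

Only B has no prerequisites, so it is first.
Next only A has its prerequisites met → A.
Ready: E and C. E is listed earlier → E.
C needed A, now all done → C.
D needed E, C and A, now all done → D.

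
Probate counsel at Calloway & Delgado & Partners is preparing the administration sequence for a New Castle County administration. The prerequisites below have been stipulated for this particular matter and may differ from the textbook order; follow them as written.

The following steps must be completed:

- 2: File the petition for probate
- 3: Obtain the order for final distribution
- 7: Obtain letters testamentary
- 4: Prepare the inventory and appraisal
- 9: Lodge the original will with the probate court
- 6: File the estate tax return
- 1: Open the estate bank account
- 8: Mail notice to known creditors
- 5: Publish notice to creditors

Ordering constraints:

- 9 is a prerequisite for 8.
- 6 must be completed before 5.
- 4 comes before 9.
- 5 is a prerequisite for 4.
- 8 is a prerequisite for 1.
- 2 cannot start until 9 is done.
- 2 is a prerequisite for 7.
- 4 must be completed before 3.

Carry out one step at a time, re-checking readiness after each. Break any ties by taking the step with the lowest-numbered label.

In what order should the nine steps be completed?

6 → 5 → 4 → 3 → 9 → 2 → 7 → 8 → 1

6 is the only step with nothing outstanding, so it goes first.
Next only 5 has its prerequisites met → 5.
4 needed 5, now all done → 4.
Ready: 3 and 9. 3 has the earlier label → 3.
9 needed 4, now all done → 9.
Now 2 and 8 have their prerequisites met. 2 has the earlier label, so 2 next.
7 now also ready, so the ready set is {7, 8}; 7 has the earlier label → 7.
8 needed 9, now all done → 8.
1 is the only step now ready → 1.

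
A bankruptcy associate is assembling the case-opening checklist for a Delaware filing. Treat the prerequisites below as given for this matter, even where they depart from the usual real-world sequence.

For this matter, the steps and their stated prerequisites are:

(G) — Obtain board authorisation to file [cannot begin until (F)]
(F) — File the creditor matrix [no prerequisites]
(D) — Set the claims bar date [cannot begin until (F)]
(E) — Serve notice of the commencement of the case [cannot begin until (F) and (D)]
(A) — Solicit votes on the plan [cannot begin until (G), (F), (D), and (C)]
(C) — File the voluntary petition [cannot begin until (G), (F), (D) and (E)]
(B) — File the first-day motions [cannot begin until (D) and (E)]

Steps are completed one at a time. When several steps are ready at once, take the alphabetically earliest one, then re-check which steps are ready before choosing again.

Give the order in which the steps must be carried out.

(F), (D), (E), (B), (G), (C), (A)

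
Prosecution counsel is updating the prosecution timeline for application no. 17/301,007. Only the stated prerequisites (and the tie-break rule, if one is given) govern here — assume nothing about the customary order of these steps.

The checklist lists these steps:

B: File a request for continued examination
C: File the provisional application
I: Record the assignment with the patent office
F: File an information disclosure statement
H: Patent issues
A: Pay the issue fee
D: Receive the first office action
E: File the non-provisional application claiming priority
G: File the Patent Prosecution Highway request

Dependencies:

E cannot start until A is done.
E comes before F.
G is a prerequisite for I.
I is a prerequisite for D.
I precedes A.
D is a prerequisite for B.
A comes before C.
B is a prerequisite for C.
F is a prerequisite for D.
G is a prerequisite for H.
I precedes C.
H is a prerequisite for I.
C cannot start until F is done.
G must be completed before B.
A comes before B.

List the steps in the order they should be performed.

G has no prerequisites → G first.
H needed G, now all done → H.
Next only I has its prerequisites met → I.
A needed I, now all done → A.
E needed A, now all done → E.
F needed E, now all done → F.
Next only D has its prerequisites met → D.
Next only B has its prerequisites met → B.
C is the only step now ready → C.

G, H, I, A, E, F, D, B, C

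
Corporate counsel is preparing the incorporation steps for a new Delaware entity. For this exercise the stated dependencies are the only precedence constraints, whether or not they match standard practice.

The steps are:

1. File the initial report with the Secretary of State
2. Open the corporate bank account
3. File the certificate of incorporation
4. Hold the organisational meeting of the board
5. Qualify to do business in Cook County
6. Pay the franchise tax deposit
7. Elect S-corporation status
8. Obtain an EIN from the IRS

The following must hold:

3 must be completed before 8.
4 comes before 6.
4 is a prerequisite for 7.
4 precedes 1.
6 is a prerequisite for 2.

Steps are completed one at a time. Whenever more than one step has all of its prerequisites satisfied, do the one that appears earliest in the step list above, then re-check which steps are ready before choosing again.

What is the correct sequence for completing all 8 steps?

Nothing is required for 3, 4 and 5. 3 is listed earlier → 3 first.
Ready: 4, 5 and 8. 4 is listed earlier → 4.
Now 1, 5, 6, 7 and 8 have their prerequisites met. 1 is listed earlier, so 1 next.
5, 6, 7 and 8 are all available; 5 is listed earlier → 5.
Now 6, 7 and 8 have their prerequisites met. 6 is listed earlier, so 6 next.
Now 2, 7 and 8 have their prerequisites met. 2 is listed earlier, so 2 next.
Now 7 and 8 have their prerequisites met. 7 is listed earlier, so 7 next.
8 needed 3, now all done → 8.

3, 4, 1, 5, 6, 2, 7, 8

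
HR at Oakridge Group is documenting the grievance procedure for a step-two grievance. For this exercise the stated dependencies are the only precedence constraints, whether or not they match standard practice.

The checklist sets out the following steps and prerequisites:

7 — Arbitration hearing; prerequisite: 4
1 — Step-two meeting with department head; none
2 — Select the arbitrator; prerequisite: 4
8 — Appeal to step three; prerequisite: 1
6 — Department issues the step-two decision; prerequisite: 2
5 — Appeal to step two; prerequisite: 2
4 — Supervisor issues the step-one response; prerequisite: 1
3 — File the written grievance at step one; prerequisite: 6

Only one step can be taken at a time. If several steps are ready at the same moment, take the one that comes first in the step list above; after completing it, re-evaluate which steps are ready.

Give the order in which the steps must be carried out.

Only 1 has no prerequisites, so it is first.
Now 8 and 4 have their prerequisites met. 8 is listed earlier, so 8 next.
4 needed 1, now all done → 4.
Ready: 7 and 2. 7 is listed earlier → 7.
That leaves 2 as the only ready step → 2.
Ready: 6 and 5. 6 is listed earlier → 6.
3 now also ready, so the ready set is {5, 3}; 5 is listed earlier → 5.
3 needed 6, now all done → 3.

1, 8, 4, 7, 2, 6, 5, 3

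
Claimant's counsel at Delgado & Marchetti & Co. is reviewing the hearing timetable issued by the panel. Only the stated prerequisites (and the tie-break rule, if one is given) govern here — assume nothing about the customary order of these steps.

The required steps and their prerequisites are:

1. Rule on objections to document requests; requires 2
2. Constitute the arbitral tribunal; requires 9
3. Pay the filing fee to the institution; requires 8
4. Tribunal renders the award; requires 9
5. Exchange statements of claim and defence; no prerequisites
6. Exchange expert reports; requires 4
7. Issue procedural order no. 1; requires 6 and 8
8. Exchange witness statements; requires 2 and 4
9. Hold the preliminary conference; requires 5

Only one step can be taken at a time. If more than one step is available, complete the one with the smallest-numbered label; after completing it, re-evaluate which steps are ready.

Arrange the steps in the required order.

5 → 9 → 2 → 1 → 4 → 6 → 8 → 3 → 7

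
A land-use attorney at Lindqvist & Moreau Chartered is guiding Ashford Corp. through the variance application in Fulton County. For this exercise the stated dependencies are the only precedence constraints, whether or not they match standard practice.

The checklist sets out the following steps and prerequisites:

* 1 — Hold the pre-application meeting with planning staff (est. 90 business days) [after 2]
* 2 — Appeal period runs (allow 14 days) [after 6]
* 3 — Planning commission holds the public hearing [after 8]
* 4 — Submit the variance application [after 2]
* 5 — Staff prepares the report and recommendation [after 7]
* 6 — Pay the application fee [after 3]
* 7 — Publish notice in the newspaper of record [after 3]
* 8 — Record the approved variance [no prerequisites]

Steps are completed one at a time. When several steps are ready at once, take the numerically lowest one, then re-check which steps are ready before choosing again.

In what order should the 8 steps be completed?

8 → 3 → 6 → 2 → 1 → 4 → 7 → 5

Only 8 has no prerequisites, so it is first.
3 needed 8, now all done → 3.
6 and 7 are both available; 6 has the earlier label → 6.
Now 2 and 7 have their prerequisites met. 2 has the earlier label, so 2 next.
Ready: 1, 4 and 7. 1 has the earlier label → 1.
Now 4 and 7 have their prerequisites met. 4 has the earlier label, so 4 next.
7 needed 3, now all done → 7.
That leaves 5 as the only ready step → 5.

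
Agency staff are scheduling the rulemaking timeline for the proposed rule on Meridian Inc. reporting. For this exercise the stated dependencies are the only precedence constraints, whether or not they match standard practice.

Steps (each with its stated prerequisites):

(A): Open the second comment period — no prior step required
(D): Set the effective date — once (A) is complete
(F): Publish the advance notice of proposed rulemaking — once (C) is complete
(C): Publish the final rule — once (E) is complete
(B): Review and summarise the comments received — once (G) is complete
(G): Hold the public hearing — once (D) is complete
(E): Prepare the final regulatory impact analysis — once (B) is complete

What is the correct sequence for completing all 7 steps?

(A) → (D) → (G) → (B) → (E) → (C) → (F)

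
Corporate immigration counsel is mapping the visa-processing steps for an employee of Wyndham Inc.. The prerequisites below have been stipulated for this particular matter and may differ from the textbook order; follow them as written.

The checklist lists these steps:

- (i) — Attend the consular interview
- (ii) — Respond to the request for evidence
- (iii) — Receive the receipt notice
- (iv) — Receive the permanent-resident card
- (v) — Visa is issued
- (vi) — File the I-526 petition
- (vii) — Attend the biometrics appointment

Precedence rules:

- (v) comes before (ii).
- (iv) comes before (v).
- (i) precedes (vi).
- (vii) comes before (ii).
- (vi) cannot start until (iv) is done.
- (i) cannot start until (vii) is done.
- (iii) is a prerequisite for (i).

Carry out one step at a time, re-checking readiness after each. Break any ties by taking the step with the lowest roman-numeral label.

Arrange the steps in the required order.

(iii), (iv), (v), (vii), (i), (ii), (vi)

Nothing is required for (iii), (iv) and (vii). (iii) has the earlier label → (iii) first.
Ready: (iv) and (vii). (iv) has the earlier label → (iv).
(v) now also ready, so the ready set is {(v), (vii)}; (v) has the earlier label → (v).
(vii) is the only step now ready → (vii).
(i) and (ii) are both available; (i) has the earlier label → (i).
(vi) now also ready, so the ready set is {(ii), (vi)}; (ii) has the earlier label → (ii).
(vi) needed (i) and (iv), now all done → (vi).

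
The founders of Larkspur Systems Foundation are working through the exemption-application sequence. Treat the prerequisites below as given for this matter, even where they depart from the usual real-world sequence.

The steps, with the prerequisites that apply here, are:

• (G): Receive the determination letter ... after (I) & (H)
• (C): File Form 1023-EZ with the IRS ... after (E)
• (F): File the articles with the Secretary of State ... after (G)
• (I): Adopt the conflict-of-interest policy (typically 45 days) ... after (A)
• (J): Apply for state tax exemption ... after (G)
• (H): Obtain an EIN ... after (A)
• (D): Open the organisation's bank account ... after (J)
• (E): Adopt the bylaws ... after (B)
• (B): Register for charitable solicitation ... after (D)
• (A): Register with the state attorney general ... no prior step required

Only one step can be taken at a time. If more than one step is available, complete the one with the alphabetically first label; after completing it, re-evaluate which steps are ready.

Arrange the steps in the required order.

(A) has no prerequisites → (A) first.
Ready: (H) and (I). (H) has the earlier label → (H).
That leaves (I) as the only ready step → (I).
(G) needed (H) and (I), now all done → (G).
(F) and (J) are both available; (F) has the earlier label → (F).
That leaves (J) as the only ready step → (J).
(D) is the only step now ready → (D).
(B) needed (D), now all done → (B).
That leaves (E) as the only ready step → (E).
(C) needed (E), now all done → (C).

(A) → (H) → (I) → (G) → (F) → (J) → (D) → (B) → (E) → (C)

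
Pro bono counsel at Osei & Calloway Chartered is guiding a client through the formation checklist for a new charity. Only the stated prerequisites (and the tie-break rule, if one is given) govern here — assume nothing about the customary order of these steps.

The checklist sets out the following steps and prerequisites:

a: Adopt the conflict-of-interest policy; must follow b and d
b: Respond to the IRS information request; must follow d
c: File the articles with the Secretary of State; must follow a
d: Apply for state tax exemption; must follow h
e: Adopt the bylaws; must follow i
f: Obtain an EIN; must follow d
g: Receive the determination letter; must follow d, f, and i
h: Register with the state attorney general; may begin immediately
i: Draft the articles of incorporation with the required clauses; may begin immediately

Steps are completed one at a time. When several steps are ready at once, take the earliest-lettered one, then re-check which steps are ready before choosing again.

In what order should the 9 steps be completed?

h → d → b → a → c → f → i → e → g

Nothing is required for h and i. h has the earlier label → h first.
Now d and i have their prerequisites met. d has the earlier label, so d next.
Now b, f and i have their prerequisites met. b has the earlier label, so b next.
Now a, f and i have their prerequisites met. a has the earlier label, so a next.
c now also ready, so the ready set is {c, f, i}; c has the earlier label → c.
Now f and i have their prerequisites met. f has the earlier label, so f next.
i is the only step now ready → i.
Ready: e and g. e has the earlier label → e.
g needed d, f and i, now all done → g.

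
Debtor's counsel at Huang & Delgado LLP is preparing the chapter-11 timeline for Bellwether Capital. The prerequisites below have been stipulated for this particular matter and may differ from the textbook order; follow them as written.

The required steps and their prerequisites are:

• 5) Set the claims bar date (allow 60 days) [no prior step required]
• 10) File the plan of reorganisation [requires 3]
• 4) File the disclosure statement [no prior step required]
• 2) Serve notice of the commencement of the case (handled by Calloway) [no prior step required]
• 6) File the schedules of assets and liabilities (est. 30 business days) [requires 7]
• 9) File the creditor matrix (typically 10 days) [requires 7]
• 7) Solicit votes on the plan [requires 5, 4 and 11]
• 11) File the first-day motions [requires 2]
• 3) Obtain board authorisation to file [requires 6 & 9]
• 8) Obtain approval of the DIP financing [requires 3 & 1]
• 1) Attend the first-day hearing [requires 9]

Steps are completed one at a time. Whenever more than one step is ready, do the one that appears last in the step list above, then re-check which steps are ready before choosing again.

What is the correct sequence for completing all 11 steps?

2 11 4 5 7 9 1 6 3 8 10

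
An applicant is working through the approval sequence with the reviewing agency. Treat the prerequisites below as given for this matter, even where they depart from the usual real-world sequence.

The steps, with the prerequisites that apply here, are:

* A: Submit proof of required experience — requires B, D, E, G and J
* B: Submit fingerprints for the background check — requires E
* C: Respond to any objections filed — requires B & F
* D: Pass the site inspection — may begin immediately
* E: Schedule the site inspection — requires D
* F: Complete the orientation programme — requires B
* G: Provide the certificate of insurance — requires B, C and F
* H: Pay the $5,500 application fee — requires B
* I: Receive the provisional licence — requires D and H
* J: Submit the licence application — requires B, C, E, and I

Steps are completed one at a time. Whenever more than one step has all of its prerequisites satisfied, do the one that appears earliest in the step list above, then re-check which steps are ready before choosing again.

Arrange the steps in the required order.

Only D has no prerequisites, so it is first.
E needed D, now all done → E.
B is the only step now ready → B.
F and H are both available; F is listed earlier → F.
C and H are both available; C is listed earlier → C.
G now also ready, so the ready set is {G, H}; G is listed earlier → G.
H needed B, now all done → H.
Next only I has its prerequisites met → I.
J is the only step now ready → J.
Next only A has its prerequisites met → A.

D, E, B, F, C, G, H, I, J, A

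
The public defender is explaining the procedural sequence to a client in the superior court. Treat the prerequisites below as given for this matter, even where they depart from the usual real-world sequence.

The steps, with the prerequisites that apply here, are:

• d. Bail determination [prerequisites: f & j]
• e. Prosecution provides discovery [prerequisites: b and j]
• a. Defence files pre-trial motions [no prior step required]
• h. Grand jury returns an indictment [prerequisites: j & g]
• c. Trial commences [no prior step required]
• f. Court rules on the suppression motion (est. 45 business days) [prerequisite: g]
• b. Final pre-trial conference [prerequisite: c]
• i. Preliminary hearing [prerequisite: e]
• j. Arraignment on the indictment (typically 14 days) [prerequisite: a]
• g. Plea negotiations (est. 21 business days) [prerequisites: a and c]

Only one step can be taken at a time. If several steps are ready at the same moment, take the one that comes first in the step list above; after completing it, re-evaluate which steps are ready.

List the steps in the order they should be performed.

a and c have no prerequisites; a is listed earlier, so a is first.
j now also ready, so the ready set is {c, j}; c is listed earlier → c.
Ready: b, j and g. b is listed earlier → b.
Now j and g have their prerequisites met. j is listed earlier, so j next.
e now also ready, so the ready set is {e, g}; e is listed earlier → e.
Ready: i and g. i is listed earlier → i.
g needed a and c, now all done → g.
Now h and f have their prerequisites met. h is listed earlier, so h next.
f needed g, now all done → f.
d needed f and j, now all done → d.

a, c, b, j, e, i, g, h, f, d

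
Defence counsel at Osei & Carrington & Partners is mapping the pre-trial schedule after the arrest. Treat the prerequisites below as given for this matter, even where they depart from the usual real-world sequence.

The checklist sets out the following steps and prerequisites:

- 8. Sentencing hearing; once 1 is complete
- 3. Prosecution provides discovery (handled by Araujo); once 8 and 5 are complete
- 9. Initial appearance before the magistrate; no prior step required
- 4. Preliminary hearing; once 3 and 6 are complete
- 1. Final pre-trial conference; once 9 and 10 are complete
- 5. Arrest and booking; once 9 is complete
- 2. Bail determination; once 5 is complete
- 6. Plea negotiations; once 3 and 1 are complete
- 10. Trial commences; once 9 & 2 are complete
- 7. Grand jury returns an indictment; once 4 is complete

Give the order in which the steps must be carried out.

9 is the only step with nothing outstanding, so it goes first.
5 needed 9, now all done → 5.
2 needed 5, now all done → 2.
10 is the only step now ready → 10.
1 needed 9 and 10, now all done → 1.
Next only 8 has its prerequisites met → 8.
3 needed 8 and 5, now all done → 3.
6 needed 3 and 1, now all done → 6.
4 needed 3 and 6, now all done → 4.
Next only 7 has its prerequisites met → 7.

9, 5, 2, 10, 1, 8, 3, 6, 4, 7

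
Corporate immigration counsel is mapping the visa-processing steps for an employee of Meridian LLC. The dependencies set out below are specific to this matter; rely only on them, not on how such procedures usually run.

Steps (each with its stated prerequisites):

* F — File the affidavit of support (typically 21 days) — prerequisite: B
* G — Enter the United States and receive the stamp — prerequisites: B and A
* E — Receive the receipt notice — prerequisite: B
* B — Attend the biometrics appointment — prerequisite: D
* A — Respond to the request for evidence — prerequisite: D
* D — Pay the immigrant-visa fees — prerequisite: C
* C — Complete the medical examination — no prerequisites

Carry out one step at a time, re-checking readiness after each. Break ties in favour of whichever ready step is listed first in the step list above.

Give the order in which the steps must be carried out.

C is the only step with nothing outstanding, so it goes first.
D needed C, now all done → D.
Now B and A have their prerequisites met. B is listed earlier, so B next.
F and E now also ready, so the ready set is {F, E, A}; F is listed earlier → F.
Ready: E and A. E is listed earlier → E.
That leaves A as the only ready step → A.
Next only G has its prerequisites met → G.

C, D, B, F, E, A, G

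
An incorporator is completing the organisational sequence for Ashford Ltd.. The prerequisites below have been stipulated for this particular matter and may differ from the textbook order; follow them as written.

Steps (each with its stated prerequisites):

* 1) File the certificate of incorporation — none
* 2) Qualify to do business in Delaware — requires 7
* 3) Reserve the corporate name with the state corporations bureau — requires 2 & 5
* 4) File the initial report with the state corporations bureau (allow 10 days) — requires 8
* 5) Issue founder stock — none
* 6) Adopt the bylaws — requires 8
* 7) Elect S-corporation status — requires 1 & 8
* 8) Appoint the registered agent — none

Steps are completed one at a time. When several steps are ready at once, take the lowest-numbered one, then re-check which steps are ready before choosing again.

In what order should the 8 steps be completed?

1, 5 and 8 have no prerequisites; 1 has the earlier label, so 1 is first.
Now 5 and 8 have their prerequisites met. 5 has the earlier label, so 5 next.
That leaves 8 as the only ready step → 8.
Ready: 4, 6 and 7. 4 has the earlier label → 4.
6 and 7 are both available; 6 has the earlier label → 6.
Next only 7 has its prerequisites met → 7.
2 needed 7, now all done → 2.
That leaves 3 as the only ready step → 3.

1, 5, 8, 4, 6, 7, 2, 3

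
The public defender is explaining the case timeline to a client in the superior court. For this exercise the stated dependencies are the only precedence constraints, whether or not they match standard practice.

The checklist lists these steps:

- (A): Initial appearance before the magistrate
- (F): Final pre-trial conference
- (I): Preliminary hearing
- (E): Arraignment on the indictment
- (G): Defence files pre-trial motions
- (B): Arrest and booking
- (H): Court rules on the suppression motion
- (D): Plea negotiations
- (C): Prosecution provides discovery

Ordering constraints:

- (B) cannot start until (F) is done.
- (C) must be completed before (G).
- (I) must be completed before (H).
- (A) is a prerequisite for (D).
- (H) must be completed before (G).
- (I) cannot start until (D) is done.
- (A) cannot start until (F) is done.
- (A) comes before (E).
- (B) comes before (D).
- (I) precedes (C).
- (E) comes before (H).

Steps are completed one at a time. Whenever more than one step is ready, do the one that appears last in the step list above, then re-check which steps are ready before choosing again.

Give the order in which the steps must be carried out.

(F) (B) (A) (D) (E) (I) (C) (H) (G)

Only (F) has no prerequisites, so it is first.
(B) and (A) are both available; (B) is listed later → (B).
(A) needed (F), now all done → (A).
Ready: (D) and (E). (D) is listed later → (D).
(I) now also ready, so the ready set is {(E), (I)}; (E) is listed later → (E).
(I) is the only step now ready → (I).
(C) and (H) are both available; (C) is listed later → (C).
(H) needed (E) and (I), now all done → (H).
(G) needed (C) and (H), now all done → (G).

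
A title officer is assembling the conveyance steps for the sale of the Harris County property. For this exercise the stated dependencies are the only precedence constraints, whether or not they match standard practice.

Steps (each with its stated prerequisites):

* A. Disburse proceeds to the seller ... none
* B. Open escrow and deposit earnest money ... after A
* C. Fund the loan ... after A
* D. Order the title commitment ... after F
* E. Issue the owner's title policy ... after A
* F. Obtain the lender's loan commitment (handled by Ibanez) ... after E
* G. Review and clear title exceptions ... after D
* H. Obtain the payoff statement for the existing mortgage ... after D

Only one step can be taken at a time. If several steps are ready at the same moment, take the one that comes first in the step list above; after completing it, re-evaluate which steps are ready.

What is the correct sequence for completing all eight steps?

A is the only step with nothing outstanding, so it goes first.
Ready: B, C and E. B is listed earlier → B.
Now C and E have their prerequisites met. C is listed earlier, so C next.
E needed A, now all done → E.
F is the only step now ready → F.
D is the only step now ready → D.
Now G and H have their prerequisites met. G is listed earlier, so G next.
That leaves H as the only ready step → H.

A B C E F D G H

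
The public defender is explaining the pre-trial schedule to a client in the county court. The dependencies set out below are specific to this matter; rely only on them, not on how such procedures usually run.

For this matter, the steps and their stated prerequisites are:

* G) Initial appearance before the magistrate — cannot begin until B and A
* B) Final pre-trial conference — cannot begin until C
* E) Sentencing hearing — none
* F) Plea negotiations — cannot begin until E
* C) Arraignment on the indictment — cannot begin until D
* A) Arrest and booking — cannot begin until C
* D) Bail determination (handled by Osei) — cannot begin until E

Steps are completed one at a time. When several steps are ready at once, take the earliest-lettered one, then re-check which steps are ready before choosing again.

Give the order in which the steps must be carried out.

Only E has no prerequisites, so it is first.
Now D and F have their prerequisites met. D has the earlier label, so D next.
Ready: C and F. C has the earlier label → C.
Ready: A, B and F. A has the earlier label → A.
B and F are both available; B has the earlier label → B.
Ready: F and G. F has the earlier label → F.
G is the only step now ready → G.

E D C A B F G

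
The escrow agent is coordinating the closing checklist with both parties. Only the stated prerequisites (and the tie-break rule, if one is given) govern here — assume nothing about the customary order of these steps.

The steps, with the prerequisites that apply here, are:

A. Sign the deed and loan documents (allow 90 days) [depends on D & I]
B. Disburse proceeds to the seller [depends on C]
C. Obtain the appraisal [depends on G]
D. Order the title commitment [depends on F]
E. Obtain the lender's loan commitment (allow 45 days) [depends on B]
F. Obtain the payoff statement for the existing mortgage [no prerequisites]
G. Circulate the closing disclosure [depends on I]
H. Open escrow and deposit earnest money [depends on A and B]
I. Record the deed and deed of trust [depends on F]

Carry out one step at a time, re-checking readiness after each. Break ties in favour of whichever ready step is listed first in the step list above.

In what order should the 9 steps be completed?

F D I A G C B E H

Only F has no prerequisites, so it is first.
Now D and I have their prerequisites met. D is listed earlier, so D next.
I needed F, now all done → I.
Now A and G have their prerequisites met. A is listed earlier, so A next.
G is the only step now ready → G.
Next only C has its prerequisites met → C.
B needed C, now all done → B.
Ready: E and H. E is listed earlier → E.
That leaves H as the only ready step → H.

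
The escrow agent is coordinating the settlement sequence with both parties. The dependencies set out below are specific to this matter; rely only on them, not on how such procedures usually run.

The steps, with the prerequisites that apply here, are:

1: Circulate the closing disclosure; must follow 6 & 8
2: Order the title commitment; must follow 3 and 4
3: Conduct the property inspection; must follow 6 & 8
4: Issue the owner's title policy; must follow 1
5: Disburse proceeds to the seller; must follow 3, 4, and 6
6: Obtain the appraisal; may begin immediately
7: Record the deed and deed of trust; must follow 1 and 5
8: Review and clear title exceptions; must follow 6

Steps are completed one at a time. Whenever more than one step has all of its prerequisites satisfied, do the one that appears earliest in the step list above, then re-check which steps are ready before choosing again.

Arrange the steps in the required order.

6, 8, 1, 3, 4, 2, 5, 7

Only 6 has no prerequisites, so it is first.
8 needed 6, now all done → 8.
Ready: 1 and 3. 1 is listed earlier → 1.
4 now also ready, so the ready set is {3, 4}; 3 is listed earlier → 3.
4 is the only step now ready → 4.
Now 2 and 5 have their prerequisites met. 2 is listed earlier, so 2 next.
5 is the only step now ready → 5.
That leaves 7 as the only ready step → 7.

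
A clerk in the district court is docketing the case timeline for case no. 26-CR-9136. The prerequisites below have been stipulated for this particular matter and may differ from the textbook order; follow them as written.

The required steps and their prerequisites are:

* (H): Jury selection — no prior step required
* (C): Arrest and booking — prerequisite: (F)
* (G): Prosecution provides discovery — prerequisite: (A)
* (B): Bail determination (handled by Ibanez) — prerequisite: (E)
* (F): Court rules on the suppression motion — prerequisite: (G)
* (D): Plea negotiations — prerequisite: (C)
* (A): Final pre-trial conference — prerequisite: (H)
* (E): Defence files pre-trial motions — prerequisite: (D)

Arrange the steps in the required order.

(H) has no prerequisites → (H) first.
(A) needed (H), now all done → (A).
(G) needed (A), now all done → (G).
(F) is the only step now ready → (F).
(C) needed (F), now all done → (C).
(D) needed (C), now all done → (D).
(E) is the only step now ready → (E).
That leaves (B) as the only ready step → (B).

(H), (A), (G), (F), (C), (D), (E), (B)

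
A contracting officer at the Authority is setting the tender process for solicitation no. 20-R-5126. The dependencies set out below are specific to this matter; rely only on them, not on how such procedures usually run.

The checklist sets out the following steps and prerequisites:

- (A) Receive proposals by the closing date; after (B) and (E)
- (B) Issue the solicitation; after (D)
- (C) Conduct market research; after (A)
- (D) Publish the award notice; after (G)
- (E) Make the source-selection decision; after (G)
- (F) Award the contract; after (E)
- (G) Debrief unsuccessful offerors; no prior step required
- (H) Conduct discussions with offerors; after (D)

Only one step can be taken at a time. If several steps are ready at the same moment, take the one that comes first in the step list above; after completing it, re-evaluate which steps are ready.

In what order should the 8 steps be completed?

(G) is the only step with nothing outstanding, so it goes first.
Now (D) and (E) have their prerequisites met. (D) is listed earlier, so (D) next.
(B), (E) and (H) are all available; (B) is listed earlier → (B).
(E) and (H) are both available; (E) is listed earlier → (E).
(A) and (F) now also ready, so the ready set is {(A), (F), (H)}; (A) is listed earlier → (A).
Ready: (C), (F) and (H). (C) is listed earlier → (C).
Ready: (F) and (H). (F) is listed earlier → (F).
Next only (H) has its prerequisites met → (H).

(G) (D) (B) (E) (A) (C) (F) (H)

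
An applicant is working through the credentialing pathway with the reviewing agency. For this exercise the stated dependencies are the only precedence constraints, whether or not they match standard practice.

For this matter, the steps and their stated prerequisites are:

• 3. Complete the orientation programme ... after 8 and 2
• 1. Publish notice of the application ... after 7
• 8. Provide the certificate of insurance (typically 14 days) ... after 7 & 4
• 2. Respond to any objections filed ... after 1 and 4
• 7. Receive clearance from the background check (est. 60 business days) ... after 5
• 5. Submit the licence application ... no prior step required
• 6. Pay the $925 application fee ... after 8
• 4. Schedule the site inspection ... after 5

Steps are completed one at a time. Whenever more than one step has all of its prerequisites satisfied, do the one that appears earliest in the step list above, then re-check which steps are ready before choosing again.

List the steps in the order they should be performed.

5 → 7 → 1 → 4 → 8 → 2 → 3 → 6

Only 5 has no prerequisites, so it is first.
Ready: 7 and 4. 7 is listed earlier → 7.
Ready: 1 and 4. 1 is listed earlier → 1.
Next only 4 has its prerequisites met → 4.
8 and 2 are both available; 8 is listed earlier → 8.
6 now also ready, so the ready set is {2, 6}; 2 is listed earlier → 2.
3 now also ready, so the ready set is {3, 6}; 3 is listed earlier → 3.
Next only 6 has its prerequisites met → 6.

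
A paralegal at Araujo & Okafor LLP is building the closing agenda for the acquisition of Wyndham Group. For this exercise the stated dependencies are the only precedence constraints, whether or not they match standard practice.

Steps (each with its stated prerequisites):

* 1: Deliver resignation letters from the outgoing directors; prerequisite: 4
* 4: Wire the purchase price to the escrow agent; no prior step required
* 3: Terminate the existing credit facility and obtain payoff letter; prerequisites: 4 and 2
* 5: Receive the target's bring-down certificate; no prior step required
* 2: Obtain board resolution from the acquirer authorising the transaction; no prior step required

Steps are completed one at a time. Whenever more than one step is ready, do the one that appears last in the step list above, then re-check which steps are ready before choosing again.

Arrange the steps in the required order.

2 → 5 → 4 → 3 → 1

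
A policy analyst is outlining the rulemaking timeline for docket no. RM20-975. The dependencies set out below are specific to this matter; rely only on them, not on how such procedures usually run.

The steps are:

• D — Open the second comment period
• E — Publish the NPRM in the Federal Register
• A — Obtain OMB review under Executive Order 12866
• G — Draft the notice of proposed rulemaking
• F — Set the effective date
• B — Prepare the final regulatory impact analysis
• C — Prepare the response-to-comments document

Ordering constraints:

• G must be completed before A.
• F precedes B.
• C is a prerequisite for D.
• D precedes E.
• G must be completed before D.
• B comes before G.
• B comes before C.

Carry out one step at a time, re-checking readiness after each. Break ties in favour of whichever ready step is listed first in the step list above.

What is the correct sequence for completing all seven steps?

F → B → G → A → C → D → E

F is the only step with nothing outstanding, so it goes first.
Next only B has its prerequisites met → B.
Ready: G and C. G is listed earlier → G.
A now also ready, so the ready set is {A, C}; A is listed earlier → A.
C is the only step now ready → C.
That leaves D as the only ready step → D.
That leaves E as the only ready step → E.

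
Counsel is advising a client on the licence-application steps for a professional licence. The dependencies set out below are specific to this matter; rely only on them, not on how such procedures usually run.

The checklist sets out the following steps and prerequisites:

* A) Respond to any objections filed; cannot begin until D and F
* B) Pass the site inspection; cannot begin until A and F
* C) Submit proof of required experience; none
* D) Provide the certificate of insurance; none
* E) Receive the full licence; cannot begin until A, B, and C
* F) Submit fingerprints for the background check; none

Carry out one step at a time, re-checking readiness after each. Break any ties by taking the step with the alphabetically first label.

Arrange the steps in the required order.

C D F A B E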